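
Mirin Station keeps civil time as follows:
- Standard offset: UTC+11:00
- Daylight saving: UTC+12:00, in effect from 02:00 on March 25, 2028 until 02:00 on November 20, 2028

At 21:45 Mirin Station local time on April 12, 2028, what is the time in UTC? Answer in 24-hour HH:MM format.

Daylight saving runs 25 March – 20 November; April 12, 2028 is inside that window, so Mirin Station is at UTC+12:00.
21:45 local − 12h = 09:45 UTC.

09:45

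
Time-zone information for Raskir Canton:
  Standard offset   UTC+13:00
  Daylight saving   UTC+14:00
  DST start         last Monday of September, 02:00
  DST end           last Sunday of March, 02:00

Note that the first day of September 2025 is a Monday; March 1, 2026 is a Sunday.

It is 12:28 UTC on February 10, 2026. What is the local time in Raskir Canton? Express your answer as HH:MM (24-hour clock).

1 September 2025 is a Monday, so Mondays fall on 1, 8, 15, 22, 29; the last is September 29.
1 March 2026 is a Sunday, so Sundays fall on 1, 8, 15, 22, 29; the last is March 29.
At the standard offset (UTC+13:00), 12:28 UTC + 13h = 01:28 Raskir Canton standard time (rolling into the next day, 11 February 2026).
The standard-time date in Raskir Canton, February 11, 2026, lies within the daylight-saving period (29 September 2025 – 29 March 2026), so Raskir Canton is on daylight time, UTC+14:00.
12:28 UTC + 14h = 02:28 local (rolling into the next day, 11 February 2026).

02:28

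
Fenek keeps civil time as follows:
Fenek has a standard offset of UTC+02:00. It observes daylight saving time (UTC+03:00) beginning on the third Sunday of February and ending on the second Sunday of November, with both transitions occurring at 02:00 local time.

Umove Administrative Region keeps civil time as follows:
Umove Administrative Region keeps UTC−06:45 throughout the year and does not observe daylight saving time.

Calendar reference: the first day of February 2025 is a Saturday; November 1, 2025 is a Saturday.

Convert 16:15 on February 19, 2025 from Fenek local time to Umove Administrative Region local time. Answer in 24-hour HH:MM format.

06:30

1 February 2025 is a Saturday, so the first Sunday is February 2 and the third is February 16.
1 November 2025 is a Saturday, so the first Sunday is November 2 and the second is November 9.
Daylight saving runs 16 February – 9 November; February 19, 2025 is inside that window, so Fenek is at UTC+03:00.
16:15 Fenek − 3h = 13:15 UTC.
Umove Administrative Region stays on UTC−06:45 all year.
13:15 UTC − 6h45m = 06:30 Umove Administrative Region.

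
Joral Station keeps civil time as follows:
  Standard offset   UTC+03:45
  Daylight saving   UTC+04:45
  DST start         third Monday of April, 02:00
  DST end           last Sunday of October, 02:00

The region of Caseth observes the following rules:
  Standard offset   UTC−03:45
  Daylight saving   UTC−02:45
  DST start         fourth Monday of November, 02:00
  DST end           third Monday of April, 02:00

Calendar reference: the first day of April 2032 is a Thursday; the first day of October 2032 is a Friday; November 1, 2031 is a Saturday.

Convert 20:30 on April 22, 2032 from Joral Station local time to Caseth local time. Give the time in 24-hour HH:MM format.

12:00

1 April 2032 is a Thursday, so the first Monday is April 5 and the third is April 19.
1 October 2032 is a Friday, so Sundays fall on 3, 10, 17, 24, 31; the last is October 31.
April 22, 2032 falls between 19 April and 31 October, so daylight saving is in effect and Joral Station is at UTC+04:45.
20:30 Joral Station − 4h45m = 15:45 UTC.
1 November 2031 is a Saturday, so the first Monday is November 3 and the fourth is November 24.
1 April 2032 is a Thursday, so the first Monday is April 5 and the third is April 19.
At the standard offset (UTC−03:45), 15:45 UTC − 3h45m = 12:00 Caseth standard time.
Daylight saving runs 24 November 2031 – 19 April 2032; the standard-time date in Caseth, April 22, 2032, is outside that window, so Caseth is on standard time at UTC−03:45.
15:45 UTC − 3h45m = 12:00 Caseth.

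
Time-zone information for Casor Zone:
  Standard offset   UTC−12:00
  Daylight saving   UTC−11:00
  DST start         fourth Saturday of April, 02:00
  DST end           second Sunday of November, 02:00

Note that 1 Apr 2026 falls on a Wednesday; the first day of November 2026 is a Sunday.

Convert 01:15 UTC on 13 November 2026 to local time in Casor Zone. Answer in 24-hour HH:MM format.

13:15

1 April 2026 is a Wednesday, so the first Saturday is April 4 and the fourth is April 25.
1 November 2026 is a Sunday, so the first Sunday is November 1 and the second is November 8.
At the standard offset (UTC−12:00), 01:15 UTC − 12h = 13:15 Casor Zone standard time (rolling into the previous day, 12 November 2026).
The standard-time date in Casor Zone, 12 November 2026, is outside the daylight-saving period (25 April – 8 November), so Casor Zone is on standard time, UTC−12:00.
01:15 UTC − 12h = 13:15 local (rolling into the previous day, 12 November 2026).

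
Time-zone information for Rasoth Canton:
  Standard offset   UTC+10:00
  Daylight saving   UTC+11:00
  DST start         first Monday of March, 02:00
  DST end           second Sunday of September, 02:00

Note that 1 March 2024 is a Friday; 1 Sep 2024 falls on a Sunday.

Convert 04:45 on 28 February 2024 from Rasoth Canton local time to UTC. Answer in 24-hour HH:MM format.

18:45

1 March 2024 is a Friday, so the first Monday is March 4.
1 September 2024 is a Sunday, so the first Sunday is September 1 and the second is September 8.
Daylight saving runs 4 March – 8 September; 28 February 2024 is outside that window, so Rasoth Canton is on standard time at UTC+10:00.
04:45 local − 10h = 18:45 UTC (rolling into the previous day, 27 February 2024).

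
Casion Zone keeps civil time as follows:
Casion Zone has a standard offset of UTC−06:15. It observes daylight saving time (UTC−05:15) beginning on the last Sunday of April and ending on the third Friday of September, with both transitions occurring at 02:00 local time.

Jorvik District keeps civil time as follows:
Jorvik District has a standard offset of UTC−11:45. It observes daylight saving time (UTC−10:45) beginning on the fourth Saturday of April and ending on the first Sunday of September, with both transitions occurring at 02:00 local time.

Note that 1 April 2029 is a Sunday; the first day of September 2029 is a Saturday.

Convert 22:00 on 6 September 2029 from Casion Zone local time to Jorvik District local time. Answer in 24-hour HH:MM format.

15:30

1 April 2029 is a Sunday, so Sundays fall on 1, 8, 15, 22, 29; the last is April 29.
1 September 2029 is a Saturday, so the first Friday is September 7 and the third is September 21.
6 September 2029 falls between 29 April and 21 September, so daylight saving is in effect and Casion Zone is at UTC−05:15.
22:00 Casion Zone + 5h15m = 03:15 UTC (rolling into the next day, 7 September 2029).
1 April 2029 is a Sunday, so the first Saturday is April 7 and the fourth is April 28.
1 September 2029 is a Saturday, so the first Sunday is September 2.
At the standard offset (UTC−11:45), 03:15 UTC − 11h45m = 15:30 Jorvik District standard time (rolling into the previous day, 6 September 2029).
The standard-time date in Jorvik District, 6 September 2029, does not fall between 28 April and 2 September, so daylight saving is not in effect and Jorvik District is at UTC−11:45.
03:15 UTC − 11h45m = 15:30 Jorvik District (rolling into the previous day, 6 September 2029).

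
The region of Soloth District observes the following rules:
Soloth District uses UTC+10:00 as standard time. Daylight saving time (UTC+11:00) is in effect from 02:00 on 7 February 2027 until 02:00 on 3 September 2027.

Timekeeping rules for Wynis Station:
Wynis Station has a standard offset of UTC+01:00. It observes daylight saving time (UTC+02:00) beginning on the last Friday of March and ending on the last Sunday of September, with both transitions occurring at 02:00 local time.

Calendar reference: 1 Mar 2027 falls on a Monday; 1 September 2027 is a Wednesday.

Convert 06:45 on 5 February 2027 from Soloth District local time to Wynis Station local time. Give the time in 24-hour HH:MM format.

21:45

5 February 2027 is outside the daylight-saving period (7 February – 3 September), so Soloth District is on standard time, UTC+10:00.
06:45 Soloth District − 10h = 20:45 UTC (rolling into the previous day, 4 February 2027).
1 March 2027 is a Monday, so Fridays fall on 5, 12, 19, 26; the last is March 26.
1 September 2027 is a Wednesday, so Sundays fall on 5, 12, 19, 26; the last is September 26.
At the standard offset (UTC+01:00), 20:45 UTC + 1h = 21:45 Wynis Station standard time.
Daylight saving runs 26 March – 26 September; the standard-time date in Wynis Station, 4 February 2027, is outside that window, so Wynis Station is on standard time at UTC+01:00.
20:45 UTC + 1h = 21:45 Wynis Station.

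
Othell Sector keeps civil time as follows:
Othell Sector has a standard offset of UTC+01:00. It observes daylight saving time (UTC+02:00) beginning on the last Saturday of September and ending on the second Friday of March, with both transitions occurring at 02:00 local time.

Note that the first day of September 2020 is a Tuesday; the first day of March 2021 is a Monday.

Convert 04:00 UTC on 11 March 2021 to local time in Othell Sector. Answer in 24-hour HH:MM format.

1 September 2020 is a Tuesday, so Saturdays fall on 5, 12, 19, 26; the last is September 26.
1 March 2021 is a Monday, so the first Friday is March 5 and the second is March 12.
At the standard offset (UTC+01:00), 04:00 UTC + 1h = 05:00 Othell Sector standard time.
Daylight saving runs 26 September 2020 – 12 March 2021; the standard-time date in Othell Sector, 11 March 2021, is inside that window, so Othell Sector is at UTC+02:00.
04:00 UTC + 2h = 06:00 local.

06:00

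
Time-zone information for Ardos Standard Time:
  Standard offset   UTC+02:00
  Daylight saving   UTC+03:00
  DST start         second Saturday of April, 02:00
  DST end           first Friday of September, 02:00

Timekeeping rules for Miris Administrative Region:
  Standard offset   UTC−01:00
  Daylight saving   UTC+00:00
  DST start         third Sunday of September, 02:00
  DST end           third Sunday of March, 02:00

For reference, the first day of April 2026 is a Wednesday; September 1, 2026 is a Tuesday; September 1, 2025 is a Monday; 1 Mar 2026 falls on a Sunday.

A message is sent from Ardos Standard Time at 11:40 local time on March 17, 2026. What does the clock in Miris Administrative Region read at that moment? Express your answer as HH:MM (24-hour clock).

08:40

1 April 2026 is a Wednesday, so the first Saturday is April 4 and the second is April 11.
1 September 2026 is a Tuesday, so the first Friday is September 4.
March 17, 2026 is outside the daylight-saving period (11 April – 4 September), so Ardos Standard Time is on standard time, UTC+02:00.
11:40 Ardos Standard Time − 2h = 09:40 UTC.
1 September 2025 is a Monday, so the first Sunday is September 7 and the third is September 21.
1 March 2026 is a Sunday, so the first Sunday is March 1 and the third is March 15.
At the standard offset (UTC−01:00), 09:40 UTC − 1h = 08:40 Miris Administrative Region standard time.
The standard-time date in Miris Administrative Region, March 17, 2026, is outside the daylight-saving period (21 September 2025 – 15 March 2026), so Miris Administrative Region is on standard time, UTC−01:00.
09:40 UTC − 1h = 08:40 Miris Administrative Region.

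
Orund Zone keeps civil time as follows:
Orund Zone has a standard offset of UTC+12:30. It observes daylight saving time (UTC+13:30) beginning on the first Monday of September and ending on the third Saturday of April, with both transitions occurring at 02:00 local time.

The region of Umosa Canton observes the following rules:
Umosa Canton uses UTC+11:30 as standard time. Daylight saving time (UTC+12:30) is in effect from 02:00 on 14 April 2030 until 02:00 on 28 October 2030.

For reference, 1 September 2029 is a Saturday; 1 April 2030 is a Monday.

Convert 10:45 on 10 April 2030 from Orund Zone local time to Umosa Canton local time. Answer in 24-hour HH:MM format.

1 September 2029 is a Saturday, so the first Monday is September 3.
1 April 2030 is a Monday, so the first Saturday is April 6 and the third is April 20.
Daylight saving runs 3 September 2029 – 20 April 2030; 10 April 2030 is inside that window, so Orund Zone is at UTC+13:30.
10:45 Orund Zone − 13h30m = 21:15 UTC (rolling into the previous day, 9 April 2030).
At the standard offset (UTC+11:30), 21:15 UTC + 11h30m = 08:45 Umosa Canton standard time (rolling into the next day, 10 April 2030).
The standard-time date in Umosa Canton, 10 April 2030, is outside the daylight-saving period (14 April – 28 October), so Umosa Canton is on standard time, UTC+11:30.
21:15 UTC + 11h30m = 08:45 Umosa Canton (rolling into the next day, 10 April 2030).

08:45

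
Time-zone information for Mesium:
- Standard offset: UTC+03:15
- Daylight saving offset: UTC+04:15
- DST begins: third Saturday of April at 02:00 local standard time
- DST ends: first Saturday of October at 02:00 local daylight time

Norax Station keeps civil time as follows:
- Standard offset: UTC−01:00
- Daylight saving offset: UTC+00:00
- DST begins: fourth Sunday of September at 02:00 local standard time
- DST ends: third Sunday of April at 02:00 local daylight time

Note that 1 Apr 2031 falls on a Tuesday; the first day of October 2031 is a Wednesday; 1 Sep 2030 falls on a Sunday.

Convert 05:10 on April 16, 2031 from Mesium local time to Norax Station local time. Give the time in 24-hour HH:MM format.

01:55

1 April 2031 is a Tuesday, so the first Saturday is April 5 and the third is April 19.
1 October 2031 is a Wednesday, so the first Saturday is October 4.
April 16, 2031 does not fall between 19 April and 4 October, so daylight saving is not in effect and Mesium is at UTC+03:15.
05:10 Mesium − 3h15m = 01:55 UTC.
1 September 2030 is a Sunday, so the first Sunday is September 1 and the fourth is September 22.
1 April 2031 is a Tuesday, so the first Sunday is April 6 and the third is April 20.
At the standard offset (UTC−01:00), 01:55 UTC − 1h = 00:55 Norax Station standard time.
Daylight saving runs 22 September 2030 – 20 April 2031; the standard-time date in Norax Station, April 16, 2031, is inside that window, so Norax Station is at UTC+00:00.
01:55 UTC + 0h = 01:55 Norax Station.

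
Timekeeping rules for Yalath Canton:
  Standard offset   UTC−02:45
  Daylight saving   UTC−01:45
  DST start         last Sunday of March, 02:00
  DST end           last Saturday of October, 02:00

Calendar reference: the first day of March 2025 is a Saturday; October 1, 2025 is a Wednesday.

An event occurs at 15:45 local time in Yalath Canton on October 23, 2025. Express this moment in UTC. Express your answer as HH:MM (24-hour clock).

17:30

1 March 2025 is a Saturday, so Sundays fall on 2, 9, 16, 23, 30; the last is March 30.
1 October 2025 is a Wednesday, so Saturdays fall on 4, 11, 18, 25; the last is October 25.
Daylight saving runs 30 March – 25 October; October 23, 2025 is inside that window, so Yalath Canton is at UTC−01:45.
15:45 local + 1h45m = 17:30 UTC.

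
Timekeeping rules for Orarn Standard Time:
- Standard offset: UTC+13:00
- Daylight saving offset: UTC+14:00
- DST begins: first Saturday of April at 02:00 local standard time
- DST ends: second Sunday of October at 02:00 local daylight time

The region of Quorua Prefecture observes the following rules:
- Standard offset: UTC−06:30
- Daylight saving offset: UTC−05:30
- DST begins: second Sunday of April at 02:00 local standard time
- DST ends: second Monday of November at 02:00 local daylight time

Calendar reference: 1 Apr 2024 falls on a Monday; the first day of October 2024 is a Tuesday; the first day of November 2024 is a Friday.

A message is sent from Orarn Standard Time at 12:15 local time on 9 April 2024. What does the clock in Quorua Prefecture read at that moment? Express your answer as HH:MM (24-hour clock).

1 April 2024 is a Monday, so the first Saturday is April 6.
1 October 2024 is a Tuesday, so the first Sunday is October 6 and the second is October 13.
9 April 2024 lies within the daylight-saving period (6 April – 13 October), so Orarn Standard Time is on daylight time, UTC+14:00.
12:15 Orarn Standard Time − 14h = 22:15 UTC (rolling into the previous day, 8 April 2024).
1 April 2024 is a Monday, so the first Sunday is April 7 and the second is April 14.
1 November 2024 is a Friday, so the first Monday is November 4 and the second is November 11.
At the standard offset (UTC−06:30), 22:15 UTC − 6h30m = 15:45 Quorua Prefecture standard time.
The standard-time date in Quorua Prefecture, 8 April 2024, does not fall between 14 April and 11 November, so daylight saving is not in effect and Quorua Prefecture is at UTC−06:30.
22:15 UTC − 6h30m = 15:45 Quorua Prefecture.

15:45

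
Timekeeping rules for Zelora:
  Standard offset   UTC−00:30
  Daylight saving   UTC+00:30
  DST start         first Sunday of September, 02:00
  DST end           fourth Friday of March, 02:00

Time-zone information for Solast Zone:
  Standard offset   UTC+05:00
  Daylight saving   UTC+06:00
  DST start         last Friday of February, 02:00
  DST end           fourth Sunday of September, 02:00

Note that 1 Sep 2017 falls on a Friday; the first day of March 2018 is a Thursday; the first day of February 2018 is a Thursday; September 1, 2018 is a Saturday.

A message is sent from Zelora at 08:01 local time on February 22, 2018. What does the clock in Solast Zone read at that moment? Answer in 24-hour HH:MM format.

1 September 2017 is a Friday, so the first Sunday is September 3.
1 March 2018 is a Thursday, so the first Friday is March 2 and the fourth is March 23.
February 22, 2018 lies within the daylight-saving period (3 September 2017 – 23 March 2018), so Zelora is on daylight time, UTC+00:30.
08:01 Zelora − 0h30m = 07:31 UTC.
1 February 2018 is a Thursday, so Fridays fall on 2, 9, 16, 23; the last is February 23.
1 September 2018 is a Saturday, so the first Sunday is September 2 and the fourth is September 23.
At the standard offset (UTC+05:00), 07:31 UTC + 5h = 12:31 Solast Zone standard time.
Daylight saving runs 23 February – 23 September; the standard-time date in Solast Zone, February 22, 2018, is outside that window, so Solast Zone is on standard time at UTC+05:00.
07:31 UTC + 5h = 12:31 Solast Zone.

12:31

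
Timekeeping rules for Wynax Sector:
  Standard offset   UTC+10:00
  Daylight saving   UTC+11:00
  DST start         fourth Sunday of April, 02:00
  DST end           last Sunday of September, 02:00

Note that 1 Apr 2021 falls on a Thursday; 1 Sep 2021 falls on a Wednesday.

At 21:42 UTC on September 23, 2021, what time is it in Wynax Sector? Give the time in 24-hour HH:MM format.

08:42

1 April 2021 is a Thursday, so the first Sunday is April 4 and the fourth is April 25.
1 September 2021 is a Wednesday, so Sundays fall on 5, 12, 19, 26; the last is September 26.
At the standard offset (UTC+10:00), 21:42 UTC + 10h = 07:42 Wynax Sector standard time (rolling into the next day, 24 September 2021).
The standard-time date in Wynax Sector, September 24, 2021, falls between 25 April and 26 September, so daylight saving is in effect and Wynax Sector is at UTC+11:00.
21:42 UTC + 11h = 08:42 local (rolling into the next day, 24 September 2021).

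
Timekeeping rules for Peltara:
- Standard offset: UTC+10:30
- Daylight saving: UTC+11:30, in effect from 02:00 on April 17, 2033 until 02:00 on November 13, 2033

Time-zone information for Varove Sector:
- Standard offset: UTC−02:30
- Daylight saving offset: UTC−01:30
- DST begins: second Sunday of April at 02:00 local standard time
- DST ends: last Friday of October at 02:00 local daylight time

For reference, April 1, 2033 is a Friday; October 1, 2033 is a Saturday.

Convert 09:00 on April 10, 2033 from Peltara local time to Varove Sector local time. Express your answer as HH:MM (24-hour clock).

20:00

April 10, 2033 does not fall between 17 April and 13 November, so daylight saving is not in effect and Peltara is at UTC+10:30.
09:00 Peltara − 10h30m = 22:30 UTC (rolling into the previous day, 9 April 2033).
1 April 2033 is a Friday, so the first Sunday is April 3 and the second is April 10.
1 October 2033 is a Saturday, so Fridays fall on 7, 14, 21, 28; the last is October 28.
At the standard offset (UTC−02:30), 22:30 UTC − 2h30m = 20:00 Varove Sector standard time.
The standard-time date in Varove Sector, April 9, 2033, is outside the daylight-saving period (10 April – 28 October), so Varove Sector is on standard time, UTC−02:30.
22:30 UTC − 2h30m = 20:00 Varove Sector.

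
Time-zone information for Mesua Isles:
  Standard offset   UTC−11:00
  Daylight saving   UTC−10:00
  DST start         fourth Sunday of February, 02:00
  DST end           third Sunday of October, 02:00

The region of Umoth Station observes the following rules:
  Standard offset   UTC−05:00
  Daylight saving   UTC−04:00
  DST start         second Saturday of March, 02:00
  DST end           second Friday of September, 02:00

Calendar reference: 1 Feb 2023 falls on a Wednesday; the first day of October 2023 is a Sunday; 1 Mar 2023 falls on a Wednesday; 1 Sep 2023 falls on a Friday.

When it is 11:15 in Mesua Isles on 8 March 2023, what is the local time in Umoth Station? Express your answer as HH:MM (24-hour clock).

1 February 2023 is a Wednesday, so the first Sunday is February 5 and the fourth is February 26.
1 October 2023 is a Sunday, so the first Sunday is October 1 and the third is October 15.
Daylight saving runs 26 February – 15 October; 8 March 2023 is inside that window, so Mesua Isles is at UTC−10:00.
11:15 Mesua Isles + 10h = 21:15 UTC.
1 March 2023 is a Wednesday, so the first Saturday is March 4 and the second is March 11.
1 September 2023 is a Friday, so the first Friday is September 1 and the second is September 8.
At the standard offset (UTC−05:00), 21:15 UTC − 5h = 16:15 Umoth Station standard time.
The standard-time date in Umoth Station, 8 March 2023, is outside the daylight-saving period (11 March – 8 September), so Umoth Station is on standard time, UTC−05:00.
21:15 UTC − 5h = 16:15 Umoth Station.

16:15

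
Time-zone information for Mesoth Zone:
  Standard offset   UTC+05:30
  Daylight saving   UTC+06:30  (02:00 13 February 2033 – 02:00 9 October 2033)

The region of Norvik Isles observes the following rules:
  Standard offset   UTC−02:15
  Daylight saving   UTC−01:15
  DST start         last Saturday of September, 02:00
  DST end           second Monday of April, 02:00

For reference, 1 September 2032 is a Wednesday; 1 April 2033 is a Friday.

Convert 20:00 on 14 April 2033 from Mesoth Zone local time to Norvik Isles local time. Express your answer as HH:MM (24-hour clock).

11:15

14 April 2033 falls between 13 February and 9 October, so daylight saving is in effect and Mesoth Zone is at UTC+06:30.
20:00 Mesoth Zone − 6h30m = 13:30 UTC.
1 September 2032 is a Wednesday, so Saturdays fall on 4, 11, 18, 25; the last is September 25.
1 April 2033 is a Friday, so the first Monday is April 4 and the second is April 11.
At the standard offset (UTC−02:15), 13:30 UTC − 2h15m = 11:15 Norvik Isles standard time.
The standard-time date in Norvik Isles, 14 April 2033, does not fall between 25 September 2032 and 11 April 2033, so daylight saving is not in effect and Norvik Isles is at UTC−02:15.
13:30 UTC − 2h15m = 11:15 Norvik Isles.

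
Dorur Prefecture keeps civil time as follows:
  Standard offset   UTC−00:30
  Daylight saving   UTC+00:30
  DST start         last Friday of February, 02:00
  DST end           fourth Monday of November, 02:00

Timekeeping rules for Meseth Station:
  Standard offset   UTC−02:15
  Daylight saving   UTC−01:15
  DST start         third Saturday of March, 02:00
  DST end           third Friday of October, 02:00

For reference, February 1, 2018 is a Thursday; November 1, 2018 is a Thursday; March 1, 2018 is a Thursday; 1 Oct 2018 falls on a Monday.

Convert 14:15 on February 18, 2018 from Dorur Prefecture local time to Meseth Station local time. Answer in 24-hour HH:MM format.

12:30

1 February 2018 is a Thursday, so Fridays fall on 2, 9, 16, 23; the last is February 23.
1 November 2018 is a Thursday, so the first Monday is November 5 and the fourth is November 26.
Daylight saving runs 23 February – 26 November; February 18, 2018 is outside that window, so Dorur Prefecture is on standard time at UTC−00:30.
14:15 Dorur Prefecture + 0h30m = 14:45 UTC.
1 March 2018 is a Thursday, so the first Saturday is March 3 and the third is March 17.
1 October 2018 is a Monday, so the first Friday is October 5 and the third is October 19.
At the standard offset (UTC−02:15), 14:45 UTC − 2h15m = 12:30 Meseth Station standard time.
The standard-time date in Meseth Station, February 18, 2018, does not fall between 17 March and 19 October, so daylight saving is not in effect and Meseth Station is at UTC−02:15.
14:45 UTC − 2h15m = 12:30 Meseth Station.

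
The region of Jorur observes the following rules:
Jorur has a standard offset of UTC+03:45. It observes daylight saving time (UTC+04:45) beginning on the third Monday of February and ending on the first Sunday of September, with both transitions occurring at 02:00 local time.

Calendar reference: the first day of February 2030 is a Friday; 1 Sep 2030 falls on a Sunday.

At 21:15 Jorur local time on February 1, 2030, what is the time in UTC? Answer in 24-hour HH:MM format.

17:30

1 February 2030 is a Friday, so the first Monday is February 4 and the third is February 18.
1 September 2030 is a Sunday, so the first Sunday is September 1.
February 1, 2030 is outside the daylight-saving period (18 February – 1 September), so Jorur is on standard time, UTC+03:45.
21:15 local − 3h45m = 17:30 UTC.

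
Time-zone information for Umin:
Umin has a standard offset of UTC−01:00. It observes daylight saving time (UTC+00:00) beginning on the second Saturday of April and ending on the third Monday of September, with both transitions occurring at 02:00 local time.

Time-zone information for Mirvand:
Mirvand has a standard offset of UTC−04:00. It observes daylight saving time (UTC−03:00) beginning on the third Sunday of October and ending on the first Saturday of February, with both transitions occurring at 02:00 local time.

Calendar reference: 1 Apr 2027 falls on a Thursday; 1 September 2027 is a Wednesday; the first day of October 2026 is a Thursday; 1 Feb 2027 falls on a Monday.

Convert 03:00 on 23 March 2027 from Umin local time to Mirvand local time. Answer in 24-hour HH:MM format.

1 April 2027 is a Thursday, so the first Saturday is April 3 and the second is April 10.
1 September 2027 is a Wednesday, so the first Monday is September 6 and the third is September 20.
Daylight saving runs 10 April – 20 September; 23 March 2027 is outside that window, so Umin is on standard time at UTC−01:00.
03:00 Umin + 1h = 04:00 UTC.
1 October 2026 is a Thursday, so the first Sunday is October 4 and the third is October 18.
1 February 2027 is a Monday, so the first Saturday is February 6.
At the standard offset (UTC−04:00), 04:00 UTC − 4h = 00:00 Mirvand standard time.
The standard-time date in Mirvand, 23 March 2027, is outside the daylight-saving period (18 October 2026 – 6 February 2027), so Mirvand is on standard time, UTC−04:00.
04:00 UTC − 4h = 00:00 Mirvand.

00:00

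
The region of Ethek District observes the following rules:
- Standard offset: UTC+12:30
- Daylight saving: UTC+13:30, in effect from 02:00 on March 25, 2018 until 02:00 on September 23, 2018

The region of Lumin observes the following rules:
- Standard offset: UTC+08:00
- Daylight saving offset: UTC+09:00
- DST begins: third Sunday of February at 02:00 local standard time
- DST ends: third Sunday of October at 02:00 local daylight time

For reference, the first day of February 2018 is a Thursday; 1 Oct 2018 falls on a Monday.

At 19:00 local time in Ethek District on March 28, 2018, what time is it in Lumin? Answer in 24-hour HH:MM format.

Daylight saving runs 25 March – 23 September; March 28, 2018 is inside that window, so Ethek District is at UTC+13:30.
19:00 Ethek District − 13h30m = 05:30 UTC.
1 February 2018 is a Thursday, so the first Sunday is February 4 and the third is February 18.
1 October 2018 is a Monday, so the first Sunday is October 7 and the third is October 21.
At the standard offset (UTC+08:00), 05:30 UTC + 8h = 13:30 Lumin standard time.
The standard-time date in Lumin, March 28, 2018, falls between 18 February and 21 October, so daylight saving is in effect and Lumin is at UTC+09:00.
05:30 UTC + 9h = 14:30 Lumin.

14:30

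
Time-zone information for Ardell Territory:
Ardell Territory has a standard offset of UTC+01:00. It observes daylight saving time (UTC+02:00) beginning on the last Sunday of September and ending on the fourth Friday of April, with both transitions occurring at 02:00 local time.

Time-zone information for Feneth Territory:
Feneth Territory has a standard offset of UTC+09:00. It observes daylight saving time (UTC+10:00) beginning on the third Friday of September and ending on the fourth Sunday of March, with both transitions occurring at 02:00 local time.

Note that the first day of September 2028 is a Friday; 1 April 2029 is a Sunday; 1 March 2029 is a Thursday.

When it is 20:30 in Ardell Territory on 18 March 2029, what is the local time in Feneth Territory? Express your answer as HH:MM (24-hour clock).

04:30

1 September 2028 is a Friday, so Sundays fall on 3, 10, 17, 24; the last is September 24.
1 April 2029 is a Sunday, so the first Friday is April 6 and the fourth is April 27.
18 March 2029 falls between 24 September 2028 and 27 April 2029, so daylight saving is in effect and Ardell Territory is at UTC+02:00.
20:30 Ardell Territory − 2h = 18:30 UTC.
1 September 2028 is a Friday, so the first Friday is September 1 and the third is September 15.
1 March 2029 is a Thursday, so the first Sunday is March 4 and the fourth is March 25.
At the standard offset (UTC+09:00), 18:30 UTC + 9h = 03:30 Feneth Territory standard time (rolling into the next day, 19 March 2029).
The standard-time date in Feneth Territory, 19 March 2029, falls between 15 September 2028 and 25 March 2029, so daylight saving is in effect and Feneth Territory is at UTC+10:00.
18:30 UTC + 10h = 04:30 Feneth Territory (rolling into the next day, 19 March 2029).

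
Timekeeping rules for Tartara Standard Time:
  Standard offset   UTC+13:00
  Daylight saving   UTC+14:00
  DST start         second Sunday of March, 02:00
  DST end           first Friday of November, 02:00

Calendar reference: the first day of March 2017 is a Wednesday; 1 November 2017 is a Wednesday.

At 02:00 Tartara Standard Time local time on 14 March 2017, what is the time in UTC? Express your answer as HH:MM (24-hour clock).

12:00

1 March 2017 is a Wednesday, so the first Sunday is March 5 and the second is March 12.
1 November 2017 is a Wednesday, so the first Friday is November 3.
14 March 2017 lies within the daylight-saving period (12 March – 3 November), so Tartara Standard Time is on daylight time, UTC+14:00.
02:00 local − 14h = 12:00 UTC (rolling into the previous day, 13 March 2017).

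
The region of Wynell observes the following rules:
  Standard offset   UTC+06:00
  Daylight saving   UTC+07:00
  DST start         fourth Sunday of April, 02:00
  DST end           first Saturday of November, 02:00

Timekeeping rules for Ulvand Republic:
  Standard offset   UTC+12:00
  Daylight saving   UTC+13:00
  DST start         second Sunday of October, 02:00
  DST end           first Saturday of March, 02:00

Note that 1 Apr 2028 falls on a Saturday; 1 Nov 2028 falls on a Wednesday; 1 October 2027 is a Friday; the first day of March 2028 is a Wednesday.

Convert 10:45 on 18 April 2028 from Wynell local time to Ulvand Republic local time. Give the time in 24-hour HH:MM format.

1 April 2028 is a Saturday, so the first Sunday is April 2 and the fourth is April 23.
1 November 2028 is a Wednesday, so the first Saturday is November 4.
Daylight saving runs 23 April – 4 November; 18 April 2028 is outside that window, so Wynell is on standard time at UTC+06:00.
10:45 Wynell − 6h = 04:45 UTC.
1 October 2027 is a Friday, so the first Sunday is October 3 and the second is October 10.
1 March 2028 is a Wednesday, so the first Saturday is March 4.
At the standard offset (UTC+12:00), 04:45 UTC + 12h = 16:45 Ulvand Republic standard time.
The standard-time date in Ulvand Republic, 18 April 2028, does not fall between 10 October 2027 and 4 March 2028, so daylight saving is not in effect and Ulvand Republic is at UTC+12:00.
04:45 UTC + 12h = 16:45 Ulvand Republic.

16:45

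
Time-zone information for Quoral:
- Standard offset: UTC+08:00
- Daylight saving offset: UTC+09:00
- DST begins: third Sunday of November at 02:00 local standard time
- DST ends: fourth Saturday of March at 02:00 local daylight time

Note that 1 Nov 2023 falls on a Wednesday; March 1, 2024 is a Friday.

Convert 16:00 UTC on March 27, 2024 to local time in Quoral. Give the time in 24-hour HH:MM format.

00:00

1 November 2023 is a Wednesday, so the first Sunday is November 5 and the third is November 19.
1 March 2024 is a Friday, so the first Saturday is March 2 and the fourth is March 23.
At the standard offset (UTC+08:00), 16:00 UTC + 8h = 00:00 Quoral standard time (rolling into the next day, 28 March 2024).
Daylight saving runs 19 November 2023 – 23 March 2024; the standard-time date in Quoral, March 28, 2024, is outside that window, so Quoral is on standard time at UTC+08:00.
16:00 UTC + 8h = 00:00 local (rolling into the next day, 28 March 2024).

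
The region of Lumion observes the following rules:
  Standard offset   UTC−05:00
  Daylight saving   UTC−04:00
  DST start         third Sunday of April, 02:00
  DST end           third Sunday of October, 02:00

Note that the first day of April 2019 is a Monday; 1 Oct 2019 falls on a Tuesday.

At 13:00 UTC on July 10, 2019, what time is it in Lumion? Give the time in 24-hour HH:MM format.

1 April 2019 is a Monday, so the first Sunday is April 7 and the third is April 21.
1 October 2019 is a Tuesday, so the first Sunday is October 6 and the third is October 20.
At the standard offset (UTC−05:00), 13:00 UTC − 5h = 08:00 Lumion standard time.
The standard-time date in Lumion, July 10, 2019, falls between 21 April and 20 October, so daylight saving is in effect and Lumion is at UTC−04:00.
13:00 UTC − 4h = 09:00 local.

09:00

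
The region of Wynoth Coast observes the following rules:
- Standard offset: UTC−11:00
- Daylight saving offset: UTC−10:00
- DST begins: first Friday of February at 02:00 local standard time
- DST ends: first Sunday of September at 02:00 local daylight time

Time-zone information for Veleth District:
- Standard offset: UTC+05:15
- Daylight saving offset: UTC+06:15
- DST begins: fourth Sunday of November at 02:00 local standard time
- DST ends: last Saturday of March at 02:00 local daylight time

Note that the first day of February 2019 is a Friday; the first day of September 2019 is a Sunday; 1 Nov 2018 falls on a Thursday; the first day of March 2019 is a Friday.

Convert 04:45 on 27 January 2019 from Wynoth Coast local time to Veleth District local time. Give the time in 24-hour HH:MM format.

1 February 2019 is a Friday, so the first Friday is February 1.
1 September 2019 is a Sunday, so the first Sunday is September 1.
Daylight saving runs 1 February – 1 September; 27 January 2019 is outside that window, so Wynoth Coast is on standard time at UTC−11:00.
04:45 Wynoth Coast + 11h = 15:45 UTC.
1 November 2018 is a Thursday, so the first Sunday is November 4 and the fourth is November 25.
1 March 2019 is a Friday, so Saturdays fall on 2, 9, 16, 23, 30; the last is March 30.
At the standard offset (UTC+05:15), 15:45 UTC + 5h15m = 21:00 Veleth District standard time.
The standard-time date in Veleth District, 27 January 2019, falls between 25 November 2018 and 30 March 2019, so daylight saving is in effect and Veleth District is at UTC+06:15.
15:45 UTC + 6h15m = 22:00 Veleth District.

22:00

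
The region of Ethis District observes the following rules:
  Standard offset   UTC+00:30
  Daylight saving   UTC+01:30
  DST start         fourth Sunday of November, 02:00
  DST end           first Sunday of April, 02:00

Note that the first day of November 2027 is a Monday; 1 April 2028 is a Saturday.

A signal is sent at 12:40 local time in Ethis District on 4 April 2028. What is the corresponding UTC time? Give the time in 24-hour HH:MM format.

12:10

1 November 2027 is a Monday, so the first Sunday is November 7 and the fourth is November 28.
1 April 2028 is a Saturday, so the first Sunday is April 2.
Daylight saving runs 28 November 2027 – 2 April 2028; 4 April 2028 is outside that window, so Ethis District is on standard time at UTC+00:30.
12:40 local − 0h30m = 12:10 UTC.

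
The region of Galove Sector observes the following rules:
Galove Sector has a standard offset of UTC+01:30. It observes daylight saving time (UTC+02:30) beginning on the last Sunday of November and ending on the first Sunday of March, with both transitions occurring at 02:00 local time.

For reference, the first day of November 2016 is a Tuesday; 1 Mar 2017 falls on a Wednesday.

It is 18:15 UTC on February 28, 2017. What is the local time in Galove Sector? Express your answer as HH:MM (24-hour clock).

1 November 2016 is a Tuesday, so Sundays fall on 6, 13, 20, 27; the last is November 27.
1 March 2017 is a Wednesday, so the first Sunday is March 5.
At the standard offset (UTC+01:30), 18:15 UTC + 1h30m = 19:45 Galove Sector standard time.
The standard-time date in Galove Sector, February 28, 2017, falls between 27 November 2016 and 5 March 2017, so daylight saving is in effect and Galove Sector is at UTC+02:30.
18:15 UTC + 2h30m = 20:45 local.

20:45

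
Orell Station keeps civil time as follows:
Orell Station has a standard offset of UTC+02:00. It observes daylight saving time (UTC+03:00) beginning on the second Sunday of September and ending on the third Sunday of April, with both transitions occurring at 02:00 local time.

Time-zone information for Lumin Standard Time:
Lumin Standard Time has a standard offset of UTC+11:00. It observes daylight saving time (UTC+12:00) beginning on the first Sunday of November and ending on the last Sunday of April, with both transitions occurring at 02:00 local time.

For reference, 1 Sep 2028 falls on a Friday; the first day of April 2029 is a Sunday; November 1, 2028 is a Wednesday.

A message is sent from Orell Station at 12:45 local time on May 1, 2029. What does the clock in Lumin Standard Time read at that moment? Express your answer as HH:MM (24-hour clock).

21:45

1 September 2028 is a Friday, so the first Sunday is September 3 and the second is September 10.
1 April 2029 is a Sunday, so the first Sunday is April 1 and the third is April 15.
May 1, 2029 does not fall between 10 September 2028 and 15 April 2029, so daylight saving is not in effect and Orell Station is at UTC+02:00.
12:45 Orell Station − 2h = 10:45 UTC.
1 November 2028 is a Wednesday, so the first Sunday is November 5.
1 April 2029 is a Sunday, so Sundays fall on 1, 8, 15, 22, 29; the last is April 29.
At the standard offset (UTC+11:00), 10:45 UTC + 11h = 21:45 Lumin Standard Time standard time.
The standard-time date in Lumin Standard Time, May 1, 2029, does not fall between 5 November 2028 and 29 April 2029, so daylight saving is not in effect and Lumin Standard Time is at UTC+11:00.
10:45 UTC + 11h = 21:45 Lumin Standard Time.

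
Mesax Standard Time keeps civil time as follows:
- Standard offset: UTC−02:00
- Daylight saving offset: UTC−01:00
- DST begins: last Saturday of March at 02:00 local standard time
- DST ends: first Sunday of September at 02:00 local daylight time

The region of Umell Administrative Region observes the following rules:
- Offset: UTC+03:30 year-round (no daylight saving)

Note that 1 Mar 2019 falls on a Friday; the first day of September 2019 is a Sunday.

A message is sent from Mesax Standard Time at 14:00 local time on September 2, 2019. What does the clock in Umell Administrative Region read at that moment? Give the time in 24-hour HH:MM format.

19:30

1 March 2019 is a Friday, so Saturdays fall on 2, 9, 16, 23, 30; the last is March 30.
1 September 2019 is a Sunday, so the first Sunday is September 1.
September 2, 2019 does not fall between 30 March and 1 September, so daylight saving is not in effect and Mesax Standard Time is at UTC−02:00.
14:00 Mesax Standard Time + 2h = 16:00 UTC.
Umell Administrative Region has no daylight saving, so its offset is UTC+03:30 year-round.
16:00 UTC + 3h30m = 19:30 Umell Administrative Region.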